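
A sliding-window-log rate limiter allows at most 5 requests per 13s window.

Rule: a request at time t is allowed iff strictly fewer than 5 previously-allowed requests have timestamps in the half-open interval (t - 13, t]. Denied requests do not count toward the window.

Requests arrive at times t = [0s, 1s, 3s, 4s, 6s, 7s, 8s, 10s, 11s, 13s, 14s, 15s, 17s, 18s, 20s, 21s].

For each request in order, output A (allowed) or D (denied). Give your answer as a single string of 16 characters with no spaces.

Tracking allowed requests in the window:
  req#1 t=0s: ALLOW
  req#2 t=1s: ALLOW
  req#3 t=3s: ALLOW
  req#4 t=4s: ALLOW
  req#5 t=6s: ALLOW
  req#6 t=7s: DENY
  req#7 t=8s: DENY
  req#8 t=10s: DENY
  req#9 t=11s: DENY
  req#10 t=13s: ALLOW
  req#11 t=14s: ALLOW
  req#12 t=15s: DENY
  req#13 t=17s: ALLOW
  req#14 t=18s: ALLOW
  req#15 t=20s: ALLOW
  req#16 t=21s: DENY

Answer: AAAAADDDDAADAAAD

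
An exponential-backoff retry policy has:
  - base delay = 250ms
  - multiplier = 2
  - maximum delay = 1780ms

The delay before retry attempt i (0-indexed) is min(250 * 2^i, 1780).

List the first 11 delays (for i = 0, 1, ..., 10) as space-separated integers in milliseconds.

Computing each delay:
  i=0: min(250*2^0, 1780) = 250
  i=1: min(250*2^1, 1780) = 500
  i=2: min(250*2^2, 1780) = 1000
  i=3: min(250*2^3, 1780) = 1780
  i=4: min(250*2^4, 1780) = 1780
  i=5: min(250*2^5, 1780) = 1780
  i=6: min(250*2^6, 1780) = 1780
  i=7: min(250*2^7, 1780) = 1780
  i=8: min(250*2^8, 1780) = 1780
  i=9: min(250*2^9, 1780) = 1780
  i=10: min(250*2^10, 1780) = 1780

Answer: 250 500 1000 1780 1780 1780 1780 1780 1780 1780 1780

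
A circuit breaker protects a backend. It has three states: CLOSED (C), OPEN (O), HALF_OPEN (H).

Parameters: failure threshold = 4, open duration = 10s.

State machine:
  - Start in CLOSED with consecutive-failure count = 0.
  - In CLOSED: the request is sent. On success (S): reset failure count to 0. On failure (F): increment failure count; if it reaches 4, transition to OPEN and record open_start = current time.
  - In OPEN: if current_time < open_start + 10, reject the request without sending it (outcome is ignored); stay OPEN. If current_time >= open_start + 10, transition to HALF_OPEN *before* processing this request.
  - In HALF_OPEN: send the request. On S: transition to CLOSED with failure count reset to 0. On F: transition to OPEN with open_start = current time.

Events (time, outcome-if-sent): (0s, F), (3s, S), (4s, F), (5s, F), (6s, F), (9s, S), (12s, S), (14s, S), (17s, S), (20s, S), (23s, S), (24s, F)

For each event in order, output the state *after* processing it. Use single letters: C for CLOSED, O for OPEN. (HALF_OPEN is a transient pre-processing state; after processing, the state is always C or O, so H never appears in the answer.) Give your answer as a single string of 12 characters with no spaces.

Answer: CCCCCCCCCCCC

Derivation:
State after each event:
  event#1 t=0s outcome=F: state=CLOSED
  event#2 t=3s outcome=S: state=CLOSED
  event#3 t=4s outcome=F: state=CLOSED
  event#4 t=5s outcome=F: state=CLOSED
  event#5 t=6s outcome=F: state=CLOSED
  event#6 t=9s outcome=S: state=CLOSED
  event#7 t=12s outcome=S: state=CLOSED
  event#8 t=14s outcome=S: state=CLOSED
  event#9 t=17s outcome=S: state=CLOSED
  event#10 t=20s outcome=S: state=CLOSED
  event#11 t=23s outcome=S: state=CLOSED
  event#12 t=24s outcome=F: state=CLOSED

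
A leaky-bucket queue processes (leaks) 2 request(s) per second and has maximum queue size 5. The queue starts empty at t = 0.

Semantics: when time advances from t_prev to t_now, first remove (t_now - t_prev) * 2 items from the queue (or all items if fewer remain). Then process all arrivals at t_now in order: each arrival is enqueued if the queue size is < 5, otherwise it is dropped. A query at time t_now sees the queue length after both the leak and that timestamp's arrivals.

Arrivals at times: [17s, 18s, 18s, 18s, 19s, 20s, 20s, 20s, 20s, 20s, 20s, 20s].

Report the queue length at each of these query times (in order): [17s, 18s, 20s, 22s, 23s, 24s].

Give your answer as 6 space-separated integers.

Answer: 1 3 5 1 0 0

Derivation:
Queue lengths at query times:
  query t=17s: backlog = 1
  query t=18s: backlog = 3
  query t=20s: backlog = 5
  query t=22s: backlog = 1
  query t=23s: backlog = 0
  query t=24s: backlog = 0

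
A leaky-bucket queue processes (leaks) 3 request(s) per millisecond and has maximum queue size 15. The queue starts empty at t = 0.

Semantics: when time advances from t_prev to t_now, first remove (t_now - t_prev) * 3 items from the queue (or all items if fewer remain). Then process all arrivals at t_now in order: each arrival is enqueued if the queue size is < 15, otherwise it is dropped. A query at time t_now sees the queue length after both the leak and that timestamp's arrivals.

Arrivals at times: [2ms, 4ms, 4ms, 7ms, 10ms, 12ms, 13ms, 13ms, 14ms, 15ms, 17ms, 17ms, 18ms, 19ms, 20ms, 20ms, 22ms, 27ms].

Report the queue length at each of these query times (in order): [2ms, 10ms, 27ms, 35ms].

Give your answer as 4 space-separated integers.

Queue lengths at query times:
  query t=2ms: backlog = 1
  query t=10ms: backlog = 1
  query t=27ms: backlog = 1
  query t=35ms: backlog = 0

Answer: 1 1 1 0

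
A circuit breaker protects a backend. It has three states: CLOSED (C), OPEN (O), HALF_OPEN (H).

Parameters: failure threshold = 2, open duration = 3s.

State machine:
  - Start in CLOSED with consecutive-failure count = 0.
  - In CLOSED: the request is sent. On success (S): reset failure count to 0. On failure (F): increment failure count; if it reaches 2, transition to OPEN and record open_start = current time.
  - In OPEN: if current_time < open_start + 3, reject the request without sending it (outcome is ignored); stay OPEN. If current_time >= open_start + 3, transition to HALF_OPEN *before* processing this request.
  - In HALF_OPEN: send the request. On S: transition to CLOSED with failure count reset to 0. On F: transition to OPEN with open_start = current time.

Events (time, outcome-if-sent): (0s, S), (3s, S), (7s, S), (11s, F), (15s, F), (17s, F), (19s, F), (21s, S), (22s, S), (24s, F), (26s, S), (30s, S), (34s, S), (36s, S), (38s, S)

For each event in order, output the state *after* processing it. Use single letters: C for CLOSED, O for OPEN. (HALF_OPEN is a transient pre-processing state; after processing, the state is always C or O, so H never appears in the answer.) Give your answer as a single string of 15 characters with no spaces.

Answer: CCCCOOOOCCCCCCC

Derivation:
State after each event:
  event#1 t=0s outcome=S: state=CLOSED
  event#2 t=3s outcome=S: state=CLOSED
  event#3 t=7s outcome=S: state=CLOSED
  event#4 t=11s outcome=F: state=CLOSED
  event#5 t=15s outcome=F: state=OPEN
  event#6 t=17s outcome=F: state=OPEN
  event#7 t=19s outcome=F: state=OPEN
  event#8 t=21s outcome=S: state=OPEN
  event#9 t=22s outcome=S: state=CLOSED
  event#10 t=24s outcome=F: state=CLOSED
  event#11 t=26s outcome=S: state=CLOSED
  event#12 t=30s outcome=S: state=CLOSED
  event#13 t=34s outcome=S: state=CLOSED
  event#14 t=36s outcome=S: state=CLOSED
  event#15 t=38s outcome=S: state=CLOSED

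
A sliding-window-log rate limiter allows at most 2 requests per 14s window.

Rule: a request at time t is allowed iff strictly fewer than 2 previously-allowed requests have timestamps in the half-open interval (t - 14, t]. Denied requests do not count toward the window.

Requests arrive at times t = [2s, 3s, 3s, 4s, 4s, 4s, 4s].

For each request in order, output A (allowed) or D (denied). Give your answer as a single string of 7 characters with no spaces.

Answer: AADDDDD

Derivation:
Tracking allowed requests in the window:
  req#1 t=2s: ALLOW
  req#2 t=3s: ALLOW
  req#3 t=3s: DENY
  req#4 t=4s: DENY
  req#5 t=4s: DENY
  req#6 t=4s: DENY
  req#7 t=4s: DENY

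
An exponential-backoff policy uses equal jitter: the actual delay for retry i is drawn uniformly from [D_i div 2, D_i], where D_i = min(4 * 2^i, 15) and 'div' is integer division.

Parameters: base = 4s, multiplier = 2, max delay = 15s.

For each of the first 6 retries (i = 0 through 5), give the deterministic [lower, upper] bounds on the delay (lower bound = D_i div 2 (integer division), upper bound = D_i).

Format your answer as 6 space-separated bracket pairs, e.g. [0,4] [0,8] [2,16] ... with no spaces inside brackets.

Answer: [2,4] [4,8] [7,15] [7,15] [7,15] [7,15]

Derivation:
Computing bounds per retry:
  i=0: D_i=min(4*2^0,15)=4, bounds=[2,4]
  i=1: D_i=min(4*2^1,15)=8, bounds=[4,8]
  i=2: D_i=min(4*2^2,15)=15, bounds=[7,15]
  i=3: D_i=min(4*2^3,15)=15, bounds=[7,15]
  i=4: D_i=min(4*2^4,15)=15, bounds=[7,15]
  i=5: D_i=min(4*2^5,15)=15, bounds=[7,15]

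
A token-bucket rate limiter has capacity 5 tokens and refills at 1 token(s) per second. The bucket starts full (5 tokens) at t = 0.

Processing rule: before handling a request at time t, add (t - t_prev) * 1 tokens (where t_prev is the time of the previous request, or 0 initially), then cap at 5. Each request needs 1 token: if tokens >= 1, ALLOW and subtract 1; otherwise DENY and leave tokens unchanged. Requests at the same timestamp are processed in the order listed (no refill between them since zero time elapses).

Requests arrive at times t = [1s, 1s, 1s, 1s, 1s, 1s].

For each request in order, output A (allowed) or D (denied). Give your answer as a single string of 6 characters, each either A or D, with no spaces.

Answer: AAAAAD

Derivation:
Simulating step by step:
  req#1 t=1s: ALLOW
  req#2 t=1s: ALLOW
  req#3 t=1s: ALLOW
  req#4 t=1s: ALLOW
  req#5 t=1s: ALLOW
  req#6 t=1s: DENY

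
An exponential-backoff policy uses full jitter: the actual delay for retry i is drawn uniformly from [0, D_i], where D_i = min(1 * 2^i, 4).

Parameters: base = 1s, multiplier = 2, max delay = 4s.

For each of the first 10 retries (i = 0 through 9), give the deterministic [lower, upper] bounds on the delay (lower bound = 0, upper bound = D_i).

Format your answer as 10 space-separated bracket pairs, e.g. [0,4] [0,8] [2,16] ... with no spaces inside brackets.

Computing bounds per retry:
  i=0: D_i=min(1*2^0,4)=1, bounds=[0,1]
  i=1: D_i=min(1*2^1,4)=2, bounds=[0,2]
  i=2: D_i=min(1*2^2,4)=4, bounds=[0,4]
  i=3: D_i=min(1*2^3,4)=4, bounds=[0,4]
  i=4: D_i=min(1*2^4,4)=4, bounds=[0,4]
  i=5: D_i=min(1*2^5,4)=4, bounds=[0,4]
  i=6: D_i=min(1*2^6,4)=4, bounds=[0,4]
  i=7: D_i=min(1*2^7,4)=4, bounds=[0,4]
  i=8: D_i=min(1*2^8,4)=4, bounds=[0,4]
  i=9: D_i=min(1*2^9,4)=4, bounds=[0,4]

Answer: [0,1] [0,2] [0,4] [0,4] [0,4] [0,4] [0,4] [0,4] [0,4] [0,4]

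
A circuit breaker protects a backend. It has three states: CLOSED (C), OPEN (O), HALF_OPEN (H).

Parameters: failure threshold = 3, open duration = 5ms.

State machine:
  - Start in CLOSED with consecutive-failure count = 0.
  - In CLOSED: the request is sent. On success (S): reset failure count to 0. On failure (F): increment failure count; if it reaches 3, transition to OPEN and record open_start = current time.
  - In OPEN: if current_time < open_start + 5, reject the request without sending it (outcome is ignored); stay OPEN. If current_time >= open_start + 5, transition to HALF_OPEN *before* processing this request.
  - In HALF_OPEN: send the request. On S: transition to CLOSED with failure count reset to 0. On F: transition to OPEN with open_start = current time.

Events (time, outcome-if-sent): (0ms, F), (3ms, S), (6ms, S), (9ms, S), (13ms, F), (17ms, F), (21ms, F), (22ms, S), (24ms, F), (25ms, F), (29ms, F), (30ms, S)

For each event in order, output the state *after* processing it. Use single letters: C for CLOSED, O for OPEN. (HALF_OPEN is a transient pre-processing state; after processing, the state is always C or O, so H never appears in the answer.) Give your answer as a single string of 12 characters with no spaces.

Answer: CCCCCCOOOOOO

Derivation:
State after each event:
  event#1 t=0ms outcome=F: state=CLOSED
  event#2 t=3ms outcome=S: state=CLOSED
  event#3 t=6ms outcome=S: state=CLOSED
  event#4 t=9ms outcome=S: state=CLOSED
  event#5 t=13ms outcome=F: state=CLOSED
  event#6 t=17ms outcome=F: state=CLOSED
  event#7 t=21ms outcome=F: state=OPEN
  event#8 t=22ms outcome=S: state=OPEN
  event#9 t=24ms outcome=F: state=OPEN
  event#10 t=25ms outcome=F: state=OPEN
  event#11 t=29ms outcome=F: state=OPEN
  event#12 t=30ms outcome=S: state=OPEN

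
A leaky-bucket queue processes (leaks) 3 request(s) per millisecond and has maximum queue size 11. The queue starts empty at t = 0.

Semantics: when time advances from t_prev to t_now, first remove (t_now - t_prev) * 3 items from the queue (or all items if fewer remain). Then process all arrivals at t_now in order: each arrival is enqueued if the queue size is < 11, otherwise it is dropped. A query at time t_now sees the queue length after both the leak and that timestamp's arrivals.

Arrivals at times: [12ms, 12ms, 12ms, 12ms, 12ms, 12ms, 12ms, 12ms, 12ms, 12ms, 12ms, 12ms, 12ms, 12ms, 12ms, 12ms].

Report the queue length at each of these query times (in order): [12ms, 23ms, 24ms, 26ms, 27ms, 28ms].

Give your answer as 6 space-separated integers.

Answer: 11 0 0 0 0 0

Derivation:
Queue lengths at query times:
  query t=12ms: backlog = 11
  query t=23ms: backlog = 0
  query t=24ms: backlog = 0
  query t=26ms: backlog = 0
  query t=27ms: backlog = 0
  query t=28ms: backlog = 0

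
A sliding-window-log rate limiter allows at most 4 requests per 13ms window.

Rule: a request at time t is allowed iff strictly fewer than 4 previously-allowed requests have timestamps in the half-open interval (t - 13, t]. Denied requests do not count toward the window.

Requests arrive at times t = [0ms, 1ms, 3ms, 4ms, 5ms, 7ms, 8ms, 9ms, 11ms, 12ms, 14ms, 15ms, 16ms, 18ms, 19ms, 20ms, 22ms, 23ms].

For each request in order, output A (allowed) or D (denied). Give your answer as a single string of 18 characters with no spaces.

Answer: AAAADDDDDDAAAADDDD

Derivation:
Tracking allowed requests in the window:
  req#1 t=0ms: ALLOW
  req#2 t=1ms: ALLOW
  req#3 t=3ms: ALLOW
  req#4 t=4ms: ALLOW
  req#5 t=5ms: DENY
  req#6 t=7ms: DENY
  req#7 t=8ms: DENY
  req#8 t=9ms: DENY
  req#9 t=11ms: DENY
  req#10 t=12ms: DENY
  req#11 t=14ms: ALLOW
  req#12 t=15ms: ALLOW
  req#13 t=16ms: ALLOW
  req#14 t=18ms: ALLOW
  req#15 t=19ms: DENY
  req#16 t=20ms: DENY
  req#17 t=22ms: DENY
  req#18 t=23ms: DENY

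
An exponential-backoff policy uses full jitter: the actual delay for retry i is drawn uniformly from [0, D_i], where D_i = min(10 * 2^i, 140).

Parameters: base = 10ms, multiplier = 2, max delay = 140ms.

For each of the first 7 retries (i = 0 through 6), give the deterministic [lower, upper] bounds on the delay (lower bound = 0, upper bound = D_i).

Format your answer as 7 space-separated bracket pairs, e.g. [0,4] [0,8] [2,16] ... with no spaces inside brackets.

Computing bounds per retry:
  i=0: D_i=min(10*2^0,140)=10, bounds=[0,10]
  i=1: D_i=min(10*2^1,140)=20, bounds=[0,20]
  i=2: D_i=min(10*2^2,140)=40, bounds=[0,40]
  i=3: D_i=min(10*2^3,140)=80, bounds=[0,80]
  i=4: D_i=min(10*2^4,140)=140, bounds=[0,140]
  i=5: D_i=min(10*2^5,140)=140, bounds=[0,140]
  i=6: D_i=min(10*2^6,140)=140, bounds=[0,140]

Answer: [0,10] [0,20] [0,40] [0,80] [0,140] [0,140] [0,140]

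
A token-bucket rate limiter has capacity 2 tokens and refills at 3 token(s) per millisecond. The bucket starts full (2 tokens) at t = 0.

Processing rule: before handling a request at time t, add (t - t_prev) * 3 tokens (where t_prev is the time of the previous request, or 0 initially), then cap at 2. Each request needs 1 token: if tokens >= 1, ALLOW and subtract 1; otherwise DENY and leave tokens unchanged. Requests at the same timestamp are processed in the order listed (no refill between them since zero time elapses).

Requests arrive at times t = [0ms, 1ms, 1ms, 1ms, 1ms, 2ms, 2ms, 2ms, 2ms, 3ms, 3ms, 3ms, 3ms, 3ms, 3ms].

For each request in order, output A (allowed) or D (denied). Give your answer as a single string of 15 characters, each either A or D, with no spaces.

Simulating step by step:
  req#1 t=0ms: ALLOW
  req#2 t=1ms: ALLOW
  req#3 t=1ms: ALLOW
  req#4 t=1ms: DENY
  req#5 t=1ms: DENY
  req#6 t=2ms: ALLOW
  req#7 t=2ms: ALLOW
  req#8 t=2ms: DENY
  req#9 t=2ms: DENY
  req#10 t=3ms: ALLOW
  req#11 t=3ms: ALLOW
  req#12 t=3ms: DENY
  req#13 t=3ms: DENY
  req#14 t=3ms: DENY
  req#15 t=3ms: DENY

Answer: AAADDAADDAADDDD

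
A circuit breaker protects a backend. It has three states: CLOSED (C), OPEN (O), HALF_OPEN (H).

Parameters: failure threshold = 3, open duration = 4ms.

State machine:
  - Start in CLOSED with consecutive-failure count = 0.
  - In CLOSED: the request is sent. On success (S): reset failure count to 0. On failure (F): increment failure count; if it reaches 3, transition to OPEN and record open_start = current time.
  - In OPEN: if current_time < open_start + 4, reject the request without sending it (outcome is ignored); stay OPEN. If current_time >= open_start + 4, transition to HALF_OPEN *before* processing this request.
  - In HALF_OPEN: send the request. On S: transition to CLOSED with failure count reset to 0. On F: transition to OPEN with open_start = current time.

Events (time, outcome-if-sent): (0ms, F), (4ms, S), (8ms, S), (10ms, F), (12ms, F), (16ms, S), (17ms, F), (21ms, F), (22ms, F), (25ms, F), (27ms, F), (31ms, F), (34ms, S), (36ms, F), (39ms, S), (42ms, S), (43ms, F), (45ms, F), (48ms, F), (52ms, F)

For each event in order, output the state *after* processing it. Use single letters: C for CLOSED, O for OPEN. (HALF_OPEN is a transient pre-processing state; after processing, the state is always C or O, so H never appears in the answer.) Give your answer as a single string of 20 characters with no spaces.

State after each event:
  event#1 t=0ms outcome=F: state=CLOSED
  event#2 t=4ms outcome=S: state=CLOSED
  event#3 t=8ms outcome=S: state=CLOSED
  event#4 t=10ms outcome=F: state=CLOSED
  event#5 t=12ms outcome=F: state=CLOSED
  event#6 t=16ms outcome=S: state=CLOSED
  event#7 t=17ms outcome=F: state=CLOSED
  event#8 t=21ms outcome=F: state=CLOSED
  event#9 t=22ms outcome=F: state=OPEN
  event#10 t=25ms outcome=F: state=OPEN
  event#11 t=27ms outcome=F: state=OPEN
  event#12 t=31ms outcome=F: state=OPEN
  event#13 t=34ms outcome=S: state=OPEN
  event#14 t=36ms outcome=F: state=OPEN
  event#15 t=39ms outcome=S: state=OPEN
  event#16 t=42ms outcome=S: state=CLOSED
  event#17 t=43ms outcome=F: state=CLOSED
  event#18 t=45ms outcome=F: state=CLOSED
  event#19 t=48ms outcome=F: state=OPEN
  event#20 t=52ms outcome=F: state=OPEN

Answer: CCCCCCCCOOOOOOOCCCOO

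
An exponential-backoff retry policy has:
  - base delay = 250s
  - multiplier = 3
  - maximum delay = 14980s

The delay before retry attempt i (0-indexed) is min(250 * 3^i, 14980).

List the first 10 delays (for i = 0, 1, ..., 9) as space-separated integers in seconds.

Computing each delay:
  i=0: min(250*3^0, 14980) = 250
  i=1: min(250*3^1, 14980) = 750
  i=2: min(250*3^2, 14980) = 2250
  i=3: min(250*3^3, 14980) = 6750
  i=4: min(250*3^4, 14980) = 14980
  i=5: min(250*3^5, 14980) = 14980
  i=6: min(250*3^6, 14980) = 14980
  i=7: min(250*3^7, 14980) = 14980
  i=8: min(250*3^8, 14980) = 14980
  i=9: min(250*3^9, 14980) = 14980

Answer: 250 750 2250 6750 14980 14980 14980 14980 14980 14980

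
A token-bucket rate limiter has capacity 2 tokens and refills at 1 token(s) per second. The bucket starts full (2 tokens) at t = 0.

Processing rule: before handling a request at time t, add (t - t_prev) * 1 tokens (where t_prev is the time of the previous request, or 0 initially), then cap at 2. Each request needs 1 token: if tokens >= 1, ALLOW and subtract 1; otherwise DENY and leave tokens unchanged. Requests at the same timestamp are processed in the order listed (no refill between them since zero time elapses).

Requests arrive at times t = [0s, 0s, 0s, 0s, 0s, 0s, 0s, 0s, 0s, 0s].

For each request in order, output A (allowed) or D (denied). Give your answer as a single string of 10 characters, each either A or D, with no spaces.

Simulating step by step:
  req#1 t=0s: ALLOW
  req#2 t=0s: ALLOW
  req#3 t=0s: DENY
  req#4 t=0s: DENY
  req#5 t=0s: DENY
  req#6 t=0s: DENY
  req#7 t=0s: DENY
  req#8 t=0s: DENY
  req#9 t=0s: DENY
  req#10 t=0s: DENY

Answer: AADDDDDDDD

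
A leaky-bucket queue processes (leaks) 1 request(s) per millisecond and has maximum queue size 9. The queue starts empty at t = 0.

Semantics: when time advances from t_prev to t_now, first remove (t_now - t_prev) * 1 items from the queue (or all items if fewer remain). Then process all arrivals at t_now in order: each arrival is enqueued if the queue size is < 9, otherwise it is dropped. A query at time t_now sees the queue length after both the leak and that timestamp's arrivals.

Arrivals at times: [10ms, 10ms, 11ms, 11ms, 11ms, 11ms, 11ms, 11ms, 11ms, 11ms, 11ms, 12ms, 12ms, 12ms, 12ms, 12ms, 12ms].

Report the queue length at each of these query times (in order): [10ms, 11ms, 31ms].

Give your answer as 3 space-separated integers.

Queue lengths at query times:
  query t=10ms: backlog = 2
  query t=11ms: backlog = 9
  query t=31ms: backlog = 0

Answer: 2 9 0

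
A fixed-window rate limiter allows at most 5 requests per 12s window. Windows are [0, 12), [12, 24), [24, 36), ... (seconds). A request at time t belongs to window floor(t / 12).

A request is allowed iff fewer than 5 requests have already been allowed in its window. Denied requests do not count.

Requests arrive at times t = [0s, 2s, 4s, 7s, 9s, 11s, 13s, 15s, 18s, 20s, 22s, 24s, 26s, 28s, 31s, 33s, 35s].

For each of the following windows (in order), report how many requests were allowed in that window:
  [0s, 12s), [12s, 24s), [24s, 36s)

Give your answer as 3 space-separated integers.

Processing requests:
  req#1 t=0s (window 0): ALLOW
  req#2 t=2s (window 0): ALLOW
  req#3 t=4s (window 0): ALLOW
  req#4 t=7s (window 0): ALLOW
  req#5 t=9s (window 0): ALLOW
  req#6 t=11s (window 0): DENY
  req#7 t=13s (window 1): ALLOW
  req#8 t=15s (window 1): ALLOW
  req#9 t=18s (window 1): ALLOW
  req#10 t=20s (window 1): ALLOW
  req#11 t=22s (window 1): ALLOW
  req#12 t=24s (window 2): ALLOW
  req#13 t=26s (window 2): ALLOW
  req#14 t=28s (window 2): ALLOW
  req#15 t=31s (window 2): ALLOW
  req#16 t=33s (window 2): ALLOW
  req#17 t=35s (window 2): DENY

Allowed counts by window: 5 5 5

Answer: 5 5 5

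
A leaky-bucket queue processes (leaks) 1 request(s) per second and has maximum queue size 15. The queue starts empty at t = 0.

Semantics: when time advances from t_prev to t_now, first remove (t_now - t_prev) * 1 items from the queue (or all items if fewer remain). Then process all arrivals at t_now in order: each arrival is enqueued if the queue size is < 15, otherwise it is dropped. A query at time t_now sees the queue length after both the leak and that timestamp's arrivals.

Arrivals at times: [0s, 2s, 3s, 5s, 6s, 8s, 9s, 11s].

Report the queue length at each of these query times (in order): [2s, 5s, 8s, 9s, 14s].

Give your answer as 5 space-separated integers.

Answer: 1 1 1 1 0

Derivation:
Queue lengths at query times:
  query t=2s: backlog = 1
  query t=5s: backlog = 1
  query t=8s: backlog = 1
  query t=9s: backlog = 1
  query t=14s: backlog = 0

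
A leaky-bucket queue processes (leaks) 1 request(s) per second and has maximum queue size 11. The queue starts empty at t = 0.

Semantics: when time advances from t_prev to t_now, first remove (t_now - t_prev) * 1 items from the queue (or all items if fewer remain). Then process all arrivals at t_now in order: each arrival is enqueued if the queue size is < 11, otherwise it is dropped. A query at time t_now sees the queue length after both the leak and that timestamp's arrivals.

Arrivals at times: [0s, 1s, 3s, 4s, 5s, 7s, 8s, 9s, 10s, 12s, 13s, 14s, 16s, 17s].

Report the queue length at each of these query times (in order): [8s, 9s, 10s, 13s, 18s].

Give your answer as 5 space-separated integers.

Answer: 1 1 1 1 0

Derivation:
Queue lengths at query times:
  query t=8s: backlog = 1
  query t=9s: backlog = 1
  query t=10s: backlog = 1
  query t=13s: backlog = 1
  query t=18s: backlog = 0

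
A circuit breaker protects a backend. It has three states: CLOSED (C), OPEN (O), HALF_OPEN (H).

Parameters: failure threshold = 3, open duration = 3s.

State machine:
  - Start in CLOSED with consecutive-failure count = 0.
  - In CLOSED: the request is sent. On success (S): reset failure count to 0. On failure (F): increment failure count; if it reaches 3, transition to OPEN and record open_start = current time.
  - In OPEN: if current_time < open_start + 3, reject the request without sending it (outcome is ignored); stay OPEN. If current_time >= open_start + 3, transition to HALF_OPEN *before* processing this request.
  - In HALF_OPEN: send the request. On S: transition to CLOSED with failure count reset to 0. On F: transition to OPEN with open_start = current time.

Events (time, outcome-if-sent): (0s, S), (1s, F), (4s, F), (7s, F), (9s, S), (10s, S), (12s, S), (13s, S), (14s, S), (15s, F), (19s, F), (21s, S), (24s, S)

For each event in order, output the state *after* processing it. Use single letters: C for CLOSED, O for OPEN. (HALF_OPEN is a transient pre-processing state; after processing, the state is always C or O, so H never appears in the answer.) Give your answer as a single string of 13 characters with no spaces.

Answer: CCCOOCCCCCCCC

Derivation:
State after each event:
  event#1 t=0s outcome=S: state=CLOSED
  event#2 t=1s outcome=F: state=CLOSED
  event#3 t=4s outcome=F: state=CLOSED
  event#4 t=7s outcome=F: state=OPEN
  event#5 t=9s outcome=S: state=OPEN
  event#6 t=10s outcome=S: state=CLOSED
  event#7 t=12s outcome=S: state=CLOSED
  event#8 t=13s outcome=S: state=CLOSED
  event#9 t=14s outcome=S: state=CLOSED
  event#10 t=15s outcome=F: state=CLOSED
  event#11 t=19s outcome=F: state=CLOSED
  event#12 t=21s outcome=S: state=CLOSED
  event#13 t=24s outcome=S: state=CLOSED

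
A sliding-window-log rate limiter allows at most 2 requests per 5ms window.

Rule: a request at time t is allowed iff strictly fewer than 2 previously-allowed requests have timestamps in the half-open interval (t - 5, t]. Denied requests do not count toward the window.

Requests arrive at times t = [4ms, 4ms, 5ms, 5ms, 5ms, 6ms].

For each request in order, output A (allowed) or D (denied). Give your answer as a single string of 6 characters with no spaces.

Answer: AADDDD

Derivation:
Tracking allowed requests in the window:
  req#1 t=4ms: ALLOW
  req#2 t=4ms: ALLOW
  req#3 t=5ms: DENY
  req#4 t=5ms: DENY
  req#5 t=5ms: DENY
  req#6 t=6ms: DENY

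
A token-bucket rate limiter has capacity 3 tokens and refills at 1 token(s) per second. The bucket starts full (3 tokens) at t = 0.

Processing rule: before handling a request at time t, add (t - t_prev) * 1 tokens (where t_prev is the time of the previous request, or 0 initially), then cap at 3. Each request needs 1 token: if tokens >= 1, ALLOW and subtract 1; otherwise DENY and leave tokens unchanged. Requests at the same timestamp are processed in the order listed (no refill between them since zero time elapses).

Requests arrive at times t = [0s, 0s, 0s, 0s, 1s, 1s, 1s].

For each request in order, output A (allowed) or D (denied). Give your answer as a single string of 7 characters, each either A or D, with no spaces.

Answer: AAADADD

Derivation:
Simulating step by step:
  req#1 t=0s: ALLOW
  req#2 t=0s: ALLOW
  req#3 t=0s: ALLOW
  req#4 t=0s: DENY
  req#5 t=1s: ALLOW
  req#6 t=1s: DENY
  req#7 t=1s: DENY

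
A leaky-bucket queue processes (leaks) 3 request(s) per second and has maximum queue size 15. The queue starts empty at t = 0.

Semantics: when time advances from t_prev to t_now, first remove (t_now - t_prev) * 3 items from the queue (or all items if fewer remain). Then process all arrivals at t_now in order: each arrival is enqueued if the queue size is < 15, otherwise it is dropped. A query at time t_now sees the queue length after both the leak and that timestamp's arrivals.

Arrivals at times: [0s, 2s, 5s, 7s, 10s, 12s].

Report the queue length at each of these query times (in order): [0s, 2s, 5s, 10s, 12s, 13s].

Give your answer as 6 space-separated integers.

Queue lengths at query times:
  query t=0s: backlog = 1
  query t=2s: backlog = 1
  query t=5s: backlog = 1
  query t=10s: backlog = 1
  query t=12s: backlog = 1
  query t=13s: backlog = 0

Answer: 1 1 1 1 1 0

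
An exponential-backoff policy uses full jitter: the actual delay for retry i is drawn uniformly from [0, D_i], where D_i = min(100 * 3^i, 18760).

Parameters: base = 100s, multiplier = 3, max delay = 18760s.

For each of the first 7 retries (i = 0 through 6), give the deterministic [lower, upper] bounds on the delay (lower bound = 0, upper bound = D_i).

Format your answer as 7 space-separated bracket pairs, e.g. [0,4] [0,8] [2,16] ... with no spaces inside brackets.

Answer: [0,100] [0,300] [0,900] [0,2700] [0,8100] [0,18760] [0,18760]

Derivation:
Computing bounds per retry:
  i=0: D_i=min(100*3^0,18760)=100, bounds=[0,100]
  i=1: D_i=min(100*3^1,18760)=300, bounds=[0,300]
  i=2: D_i=min(100*3^2,18760)=900, bounds=[0,900]
  i=3: D_i=min(100*3^3,18760)=2700, bounds=[0,2700]
  i=4: D_i=min(100*3^4,18760)=8100, bounds=[0,8100]
  i=5: D_i=min(100*3^5,18760)=18760, bounds=[0,18760]
  i=6: D_i=min(100*3^6,18760)=18760, bounds=[0,18760]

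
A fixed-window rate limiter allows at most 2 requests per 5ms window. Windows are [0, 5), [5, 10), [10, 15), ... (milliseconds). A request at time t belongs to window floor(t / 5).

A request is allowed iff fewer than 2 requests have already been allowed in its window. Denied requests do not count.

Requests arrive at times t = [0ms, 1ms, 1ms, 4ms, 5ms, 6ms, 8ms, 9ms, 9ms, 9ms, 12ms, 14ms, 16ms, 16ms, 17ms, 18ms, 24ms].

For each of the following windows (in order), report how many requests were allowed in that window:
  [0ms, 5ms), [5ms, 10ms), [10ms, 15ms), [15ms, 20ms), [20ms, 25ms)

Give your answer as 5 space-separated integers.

Answer: 2 2 2 2 1

Derivation:
Processing requests:
  req#1 t=0ms (window 0): ALLOW
  req#2 t=1ms (window 0): ALLOW
  req#3 t=1ms (window 0): DENY
  req#4 t=4ms (window 0): DENY
  req#5 t=5ms (window 1): ALLOW
  req#6 t=6ms (window 1): ALLOW
  req#7 t=8ms (window 1): DENY
  req#8 t=9ms (window 1): DENY
  req#9 t=9ms (window 1): DENY
  req#10 t=9ms (window 1): DENY
  req#11 t=12ms (window 2): ALLOW
  req#12 t=14ms (window 2): ALLOW
  req#13 t=16ms (window 3): ALLOW
  req#14 t=16ms (window 3): ALLOW
  req#15 t=17ms (window 3): DENY
  req#16 t=18ms (window 3): DENY
  req#17 t=24ms (window 4): ALLOW

Allowed counts by window: 2 2 2 2 1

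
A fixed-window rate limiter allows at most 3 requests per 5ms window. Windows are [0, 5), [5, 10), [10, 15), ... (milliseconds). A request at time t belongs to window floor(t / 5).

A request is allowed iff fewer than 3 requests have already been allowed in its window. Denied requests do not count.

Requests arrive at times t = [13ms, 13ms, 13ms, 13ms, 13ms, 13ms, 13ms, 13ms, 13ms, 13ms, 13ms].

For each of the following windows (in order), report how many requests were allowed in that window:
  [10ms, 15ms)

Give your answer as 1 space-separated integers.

Processing requests:
  req#1 t=13ms (window 2): ALLOW
  req#2 t=13ms (window 2): ALLOW
  req#3 t=13ms (window 2): ALLOW
  req#4 t=13ms (window 2): DENY
  req#5 t=13ms (window 2): DENY
  req#6 t=13ms (window 2): DENY
  req#7 t=13ms (window 2): DENY
  req#8 t=13ms (window 2): DENY
  req#9 t=13ms (window 2): DENY
  req#10 t=13ms (window 2): DENY
  req#11 t=13ms (window 2): DENY

Allowed counts by window: 3

Answer: 3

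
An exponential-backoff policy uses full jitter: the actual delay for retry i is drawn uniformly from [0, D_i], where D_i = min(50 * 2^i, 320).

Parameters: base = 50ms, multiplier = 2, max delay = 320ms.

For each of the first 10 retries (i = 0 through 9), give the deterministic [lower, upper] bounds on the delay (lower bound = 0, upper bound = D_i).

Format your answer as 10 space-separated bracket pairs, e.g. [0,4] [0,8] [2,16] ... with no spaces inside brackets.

Answer: [0,50] [0,100] [0,200] [0,320] [0,320] [0,320] [0,320] [0,320] [0,320] [0,320]

Derivation:
Computing bounds per retry:
  i=0: D_i=min(50*2^0,320)=50, bounds=[0,50]
  i=1: D_i=min(50*2^1,320)=100, bounds=[0,100]
  i=2: D_i=min(50*2^2,320)=200, bounds=[0,200]
  i=3: D_i=min(50*2^3,320)=320, bounds=[0,320]
  i=4: D_i=min(50*2^4,320)=320, bounds=[0,320]
  i=5: D_i=min(50*2^5,320)=320, bounds=[0,320]
  i=6: D_i=min(50*2^6,320)=320, bounds=[0,320]
  i=7: D_i=min(50*2^7,320)=320, bounds=[0,320]
  i=8: D_i=min(50*2^8,320)=320, bounds=[0,320]
  i=9: D_i=min(50*2^9,320)=320, bounds=[0,320]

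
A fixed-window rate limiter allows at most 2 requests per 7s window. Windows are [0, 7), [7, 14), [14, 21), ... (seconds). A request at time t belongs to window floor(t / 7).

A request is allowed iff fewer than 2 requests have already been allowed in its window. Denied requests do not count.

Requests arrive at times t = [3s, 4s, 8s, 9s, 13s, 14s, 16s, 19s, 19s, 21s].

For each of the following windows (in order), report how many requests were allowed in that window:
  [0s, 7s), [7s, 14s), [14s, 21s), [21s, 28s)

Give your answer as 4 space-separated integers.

Processing requests:
  req#1 t=3s (window 0): ALLOW
  req#2 t=4s (window 0): ALLOW
  req#3 t=8s (window 1): ALLOW
  req#4 t=9s (window 1): ALLOW
  req#5 t=13s (window 1): DENY
  req#6 t=14s (window 2): ALLOW
  req#7 t=16s (window 2): ALLOW
  req#8 t=19s (window 2): DENY
  req#9 t=19s (window 2): DENY
  req#10 t=21s (window 3): ALLOW

Allowed counts by window: 2 2 2 1

Answer: 2 2 2 1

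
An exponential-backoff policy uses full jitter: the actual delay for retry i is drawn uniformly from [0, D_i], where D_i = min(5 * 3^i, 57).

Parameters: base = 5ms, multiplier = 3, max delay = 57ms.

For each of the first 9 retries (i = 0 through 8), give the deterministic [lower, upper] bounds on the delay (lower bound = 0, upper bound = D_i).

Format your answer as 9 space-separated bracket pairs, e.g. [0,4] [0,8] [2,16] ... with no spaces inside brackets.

Computing bounds per retry:
  i=0: D_i=min(5*3^0,57)=5, bounds=[0,5]
  i=1: D_i=min(5*3^1,57)=15, bounds=[0,15]
  i=2: D_i=min(5*3^2,57)=45, bounds=[0,45]
  i=3: D_i=min(5*3^3,57)=57, bounds=[0,57]
  i=4: D_i=min(5*3^4,57)=57, bounds=[0,57]
  i=5: D_i=min(5*3^5,57)=57, bounds=[0,57]
  i=6: D_i=min(5*3^6,57)=57, bounds=[0,57]
  i=7: D_i=min(5*3^7,57)=57, bounds=[0,57]
  i=8: D_i=min(5*3^8,57)=57, bounds=[0,57]

Answer: [0,5] [0,15] [0,45] [0,57] [0,57] [0,57] [0,57] [0,57] [0,57]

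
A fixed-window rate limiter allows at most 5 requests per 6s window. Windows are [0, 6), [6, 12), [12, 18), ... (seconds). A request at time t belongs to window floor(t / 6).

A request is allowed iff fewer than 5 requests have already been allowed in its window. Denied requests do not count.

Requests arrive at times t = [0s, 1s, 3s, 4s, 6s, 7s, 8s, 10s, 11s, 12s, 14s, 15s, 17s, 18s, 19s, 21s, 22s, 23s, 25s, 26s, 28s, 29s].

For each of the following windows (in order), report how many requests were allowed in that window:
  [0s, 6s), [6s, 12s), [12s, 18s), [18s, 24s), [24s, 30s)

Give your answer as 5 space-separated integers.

Processing requests:
  req#1 t=0s (window 0): ALLOW
  req#2 t=1s (window 0): ALLOW
  req#3 t=3s (window 0): ALLOW
  req#4 t=4s (window 0): ALLOW
  req#5 t=6s (window 1): ALLOW
  req#6 t=7s (window 1): ALLOW
  req#7 t=8s (window 1): ALLOW
  req#8 t=10s (window 1): ALLOW
  req#9 t=11s (window 1): ALLOW
  req#10 t=12s (window 2): ALLOW
  req#11 t=14s (window 2): ALLOW
  req#12 t=15s (window 2): ALLOW
  req#13 t=17s (window 2): ALLOW
  req#14 t=18s (window 3): ALLOW
  req#15 t=19s (window 3): ALLOW
  req#16 t=21s (window 3): ALLOW
  req#17 t=22s (window 3): ALLOW
  req#18 t=23s (window 3): ALLOW
  req#19 t=25s (window 4): ALLOW
  req#20 t=26s (window 4): ALLOW
  req#21 t=28s (window 4): ALLOW
  req#22 t=29s (window 4): ALLOW

Allowed counts by window: 4 5 4 5 4

Answer: 4 5 4 5 4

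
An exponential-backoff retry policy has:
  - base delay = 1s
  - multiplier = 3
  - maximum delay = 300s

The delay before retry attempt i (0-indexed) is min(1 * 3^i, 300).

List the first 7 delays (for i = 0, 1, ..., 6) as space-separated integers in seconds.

Computing each delay:
  i=0: min(1*3^0, 300) = 1
  i=1: min(1*3^1, 300) = 3
  i=2: min(1*3^2, 300) = 9
  i=3: min(1*3^3, 300) = 27
  i=4: min(1*3^4, 300) = 81
  i=5: min(1*3^5, 300) = 243
  i=6: min(1*3^6, 300) = 300

Answer: 1 3 9 27 81 243 300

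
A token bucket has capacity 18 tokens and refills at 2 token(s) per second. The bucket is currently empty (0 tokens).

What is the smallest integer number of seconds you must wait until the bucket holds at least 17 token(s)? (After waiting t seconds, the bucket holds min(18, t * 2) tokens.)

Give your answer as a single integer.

Answer: 9

Derivation:
Need t * 2 >= 17, so t >= 17/2.
Smallest integer t = ceil(17/2) = 9.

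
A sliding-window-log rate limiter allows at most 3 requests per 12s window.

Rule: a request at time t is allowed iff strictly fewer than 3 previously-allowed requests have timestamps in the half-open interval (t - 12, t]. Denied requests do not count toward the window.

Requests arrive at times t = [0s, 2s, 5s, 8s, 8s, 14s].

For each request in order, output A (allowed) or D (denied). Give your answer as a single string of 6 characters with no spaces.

Tracking allowed requests in the window:
  req#1 t=0s: ALLOW
  req#2 t=2s: ALLOW
  req#3 t=5s: ALLOW
  req#4 t=8s: DENY
  req#5 t=8s: DENY
  req#6 t=14s: ALLOW

Answer: AAADDA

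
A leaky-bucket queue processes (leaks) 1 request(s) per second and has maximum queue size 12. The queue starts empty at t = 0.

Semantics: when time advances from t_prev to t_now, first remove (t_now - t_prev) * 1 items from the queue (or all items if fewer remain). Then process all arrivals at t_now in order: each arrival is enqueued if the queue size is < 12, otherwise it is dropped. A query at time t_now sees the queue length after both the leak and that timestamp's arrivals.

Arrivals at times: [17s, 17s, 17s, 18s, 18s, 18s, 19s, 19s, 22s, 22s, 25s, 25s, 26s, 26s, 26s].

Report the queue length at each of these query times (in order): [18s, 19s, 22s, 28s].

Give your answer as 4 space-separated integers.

Answer: 5 6 5 4

Derivation:
Queue lengths at query times:
  query t=18s: backlog = 5
  query t=19s: backlog = 6
  query t=22s: backlog = 5
  query t=28s: backlog = 4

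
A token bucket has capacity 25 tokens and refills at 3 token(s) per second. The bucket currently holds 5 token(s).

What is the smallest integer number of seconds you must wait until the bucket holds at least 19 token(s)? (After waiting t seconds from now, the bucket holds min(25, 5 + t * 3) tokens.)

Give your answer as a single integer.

Need 5 + t * 3 >= 19, so t >= 14/3.
Smallest integer t = ceil(14/3) = 5.

Answer: 5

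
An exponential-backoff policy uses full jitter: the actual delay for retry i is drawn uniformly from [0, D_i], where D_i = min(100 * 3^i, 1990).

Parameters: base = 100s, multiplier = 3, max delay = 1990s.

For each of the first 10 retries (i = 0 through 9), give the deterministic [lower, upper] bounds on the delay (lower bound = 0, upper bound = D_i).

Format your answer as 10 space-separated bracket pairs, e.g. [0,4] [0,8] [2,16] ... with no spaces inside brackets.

Computing bounds per retry:
  i=0: D_i=min(100*3^0,1990)=100, bounds=[0,100]
  i=1: D_i=min(100*3^1,1990)=300, bounds=[0,300]
  i=2: D_i=min(100*3^2,1990)=900, bounds=[0,900]
  i=3: D_i=min(100*3^3,1990)=1990, bounds=[0,1990]
  i=4: D_i=min(100*3^4,1990)=1990, bounds=[0,1990]
  i=5: D_i=min(100*3^5,1990)=1990, bounds=[0,1990]
  i=6: D_i=min(100*3^6,1990)=1990, bounds=[0,1990]
  i=7: D_i=min(100*3^7,1990)=1990, bounds=[0,1990]
  i=8: D_i=min(100*3^8,1990)=1990, bounds=[0,1990]
  i=9: D_i=min(100*3^9,1990)=1990, bounds=[0,1990]

Answer: [0,100] [0,300] [0,900] [0,1990] [0,1990] [0,1990] [0,1990] [0,1990] [0,1990] [0,1990]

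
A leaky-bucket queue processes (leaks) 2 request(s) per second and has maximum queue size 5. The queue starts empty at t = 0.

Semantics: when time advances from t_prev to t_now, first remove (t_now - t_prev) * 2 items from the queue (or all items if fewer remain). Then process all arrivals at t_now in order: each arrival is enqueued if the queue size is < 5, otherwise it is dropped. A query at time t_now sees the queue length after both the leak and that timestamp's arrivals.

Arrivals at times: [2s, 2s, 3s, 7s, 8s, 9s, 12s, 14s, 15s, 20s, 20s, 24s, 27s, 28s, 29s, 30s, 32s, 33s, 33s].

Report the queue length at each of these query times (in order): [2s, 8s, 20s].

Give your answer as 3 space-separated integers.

Answer: 2 1 2

Derivation:
Queue lengths at query times:
  query t=2s: backlog = 2
  query t=8s: backlog = 1
  query t=20s: backlog = 2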